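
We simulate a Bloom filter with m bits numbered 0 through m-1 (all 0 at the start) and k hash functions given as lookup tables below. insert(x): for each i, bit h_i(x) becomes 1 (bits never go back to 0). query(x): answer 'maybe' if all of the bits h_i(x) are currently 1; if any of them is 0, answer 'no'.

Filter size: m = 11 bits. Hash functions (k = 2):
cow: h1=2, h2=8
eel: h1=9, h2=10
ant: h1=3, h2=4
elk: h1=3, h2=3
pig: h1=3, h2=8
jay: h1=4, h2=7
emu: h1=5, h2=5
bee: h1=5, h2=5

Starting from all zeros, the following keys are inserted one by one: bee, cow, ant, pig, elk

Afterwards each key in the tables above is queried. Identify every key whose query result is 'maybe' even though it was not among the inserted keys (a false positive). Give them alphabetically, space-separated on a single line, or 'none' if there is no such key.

Answer: emu

Derivation:
Start: bits=00000000000
After insert 'bee': sets bits 5 -> bits=00000100000
After insert 'cow': sets bits 2 8 -> bits=00100100100
After insert 'ant': sets bits 3 4 -> bits=00111100100
After insert 'pig': sets bits 3 8 -> bits=00111100100
After insert 'elk': sets bits 3 -> bits=00111100100
Not inserted: eel emu jay — query each against bits=00111100100:
query eel: checks bit9=0, bit10=0 (has a 0) -> no => not a false positive
query emu: checks bit5=1 (all 1) -> maybe => FALSE POSITIVE
query jay: checks bit4=1, bit7=0 (has a 0) -> no => not a false positive
False positives (alphabetical): emu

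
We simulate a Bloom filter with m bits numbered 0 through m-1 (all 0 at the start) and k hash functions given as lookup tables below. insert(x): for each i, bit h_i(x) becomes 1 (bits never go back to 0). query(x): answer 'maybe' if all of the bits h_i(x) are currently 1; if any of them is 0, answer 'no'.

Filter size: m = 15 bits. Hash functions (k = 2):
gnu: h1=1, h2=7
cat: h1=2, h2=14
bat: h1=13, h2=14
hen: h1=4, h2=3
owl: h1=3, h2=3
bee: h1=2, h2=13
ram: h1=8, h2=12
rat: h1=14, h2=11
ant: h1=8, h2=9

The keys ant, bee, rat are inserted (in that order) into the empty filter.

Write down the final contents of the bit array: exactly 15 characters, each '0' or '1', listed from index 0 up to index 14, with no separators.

Start: bits=000000000000000
After insert 'ant': sets bits 8 9 -> bits=000000001100000
After insert 'bee': sets bits 2 13 -> bits=001000001100010
After insert 'rat': sets bits 11 14 -> bits=001000001101011

Answer: 001000001101011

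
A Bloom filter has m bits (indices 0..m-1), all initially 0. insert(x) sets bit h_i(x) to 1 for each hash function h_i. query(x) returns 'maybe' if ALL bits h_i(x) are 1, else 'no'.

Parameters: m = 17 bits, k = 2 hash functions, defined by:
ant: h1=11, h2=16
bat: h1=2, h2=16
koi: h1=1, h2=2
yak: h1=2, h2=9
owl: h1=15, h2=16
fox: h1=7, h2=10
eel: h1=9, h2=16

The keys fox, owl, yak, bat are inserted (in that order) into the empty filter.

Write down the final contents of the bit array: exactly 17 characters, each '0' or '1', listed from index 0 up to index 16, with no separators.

Answer: 00100001011000011

Derivation:
Start: bits=00000000000000000
After insert 'fox': sets bits 7 10 -> bits=00000001001000000
After insert 'owl': sets bits 15 16 -> bits=00000001001000011
After insert 'yak': sets bits 2 9 -> bits=00100001011000011
After insert 'bat': sets bits 2 16 -> bits=00100001011000011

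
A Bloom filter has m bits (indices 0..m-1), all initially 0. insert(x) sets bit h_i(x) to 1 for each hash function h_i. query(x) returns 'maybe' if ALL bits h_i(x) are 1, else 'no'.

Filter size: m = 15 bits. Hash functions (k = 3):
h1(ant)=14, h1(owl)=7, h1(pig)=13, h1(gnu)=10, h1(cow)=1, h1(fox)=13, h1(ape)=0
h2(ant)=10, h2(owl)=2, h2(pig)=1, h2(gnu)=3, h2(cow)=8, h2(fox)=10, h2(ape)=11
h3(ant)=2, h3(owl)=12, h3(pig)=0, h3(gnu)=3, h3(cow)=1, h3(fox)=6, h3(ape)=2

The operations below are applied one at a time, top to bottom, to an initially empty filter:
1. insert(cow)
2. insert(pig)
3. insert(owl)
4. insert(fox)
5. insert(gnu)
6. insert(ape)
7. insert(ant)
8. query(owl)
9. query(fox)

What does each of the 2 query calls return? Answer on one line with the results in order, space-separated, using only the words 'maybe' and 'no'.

Start: bits=000000000000000
Op 1: insert cow -> sets bits 1 8 -> bits=010000001000000
Op 2: insert pig -> sets bits 0 1 13 -> bits=110000001000010
Op 3: insert owl -> sets bits 2 7 12 -> bits=111000011000110
Op 4: insert fox -> sets bits 6 10 13 -> bits=111000111010110
Op 5: insert gnu -> sets bits 3 10 -> bits=111100111010110
Op 6: insert ape -> sets bits 0 2 11 -> bits=111100111011110
Op 7: insert ant -> sets bits 2 10 14 -> bits=111100111011111
Op 8: query owl -> checks bit2=1, bit7=1, bit12=1 (all 1) -> maybe
Op 9: query fox -> checks bit6=1, bit10=1, bit13=1 (all 1) -> maybe
Query results in order: maybe maybe

Answer: maybe maybe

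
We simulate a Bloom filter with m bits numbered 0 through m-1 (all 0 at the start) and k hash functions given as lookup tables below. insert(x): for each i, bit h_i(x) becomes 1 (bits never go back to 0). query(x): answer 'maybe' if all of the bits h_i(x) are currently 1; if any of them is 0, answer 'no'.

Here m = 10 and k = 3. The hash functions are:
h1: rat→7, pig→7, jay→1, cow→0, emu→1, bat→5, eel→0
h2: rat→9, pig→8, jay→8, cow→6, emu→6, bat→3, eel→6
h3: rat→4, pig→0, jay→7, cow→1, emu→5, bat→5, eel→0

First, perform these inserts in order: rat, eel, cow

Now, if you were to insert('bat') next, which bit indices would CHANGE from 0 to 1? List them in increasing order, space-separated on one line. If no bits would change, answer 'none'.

Start: bits=0000000000
After insert 'rat': sets bits 4 7 9 -> bits=0000100101
After insert 'eel': sets bits 0 6 -> bits=1000101101
After insert 'cow': sets bits 0 1 6 -> bits=1100101101
insert 'bat' would touch bits 3 5; currently bit3=0, bit5=0
Bits that are 0 among those (would change 0->1): 3 5

Answer: 3 5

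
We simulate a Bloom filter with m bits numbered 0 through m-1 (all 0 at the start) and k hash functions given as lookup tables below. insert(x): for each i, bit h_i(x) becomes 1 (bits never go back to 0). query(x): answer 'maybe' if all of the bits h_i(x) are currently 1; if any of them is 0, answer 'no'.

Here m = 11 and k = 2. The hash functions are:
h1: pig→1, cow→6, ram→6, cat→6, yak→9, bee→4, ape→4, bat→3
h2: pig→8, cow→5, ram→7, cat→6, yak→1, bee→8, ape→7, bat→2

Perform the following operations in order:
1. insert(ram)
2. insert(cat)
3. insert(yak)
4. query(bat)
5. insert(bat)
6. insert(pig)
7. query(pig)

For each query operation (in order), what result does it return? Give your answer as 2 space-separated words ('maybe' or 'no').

Answer: no maybe

Derivation:
Start: bits=00000000000
Op 1: insert ram -> sets bits 6 7 -> bits=00000011000
Op 2: insert cat -> sets bits 6 -> bits=00000011000
Op 3: insert yak -> sets bits 1 9 -> bits=01000011010
Op 4: query bat -> checks bit2=0, bit3=0 (has a 0) -> no
Op 5: insert bat -> sets bits 2 3 -> bits=01110011010
Op 6: insert pig -> sets bits 1 8 -> bits=01110011110
Op 7: query pig -> checks bit1=1, bit8=1 (all 1) -> maybe
Query results in order: no maybe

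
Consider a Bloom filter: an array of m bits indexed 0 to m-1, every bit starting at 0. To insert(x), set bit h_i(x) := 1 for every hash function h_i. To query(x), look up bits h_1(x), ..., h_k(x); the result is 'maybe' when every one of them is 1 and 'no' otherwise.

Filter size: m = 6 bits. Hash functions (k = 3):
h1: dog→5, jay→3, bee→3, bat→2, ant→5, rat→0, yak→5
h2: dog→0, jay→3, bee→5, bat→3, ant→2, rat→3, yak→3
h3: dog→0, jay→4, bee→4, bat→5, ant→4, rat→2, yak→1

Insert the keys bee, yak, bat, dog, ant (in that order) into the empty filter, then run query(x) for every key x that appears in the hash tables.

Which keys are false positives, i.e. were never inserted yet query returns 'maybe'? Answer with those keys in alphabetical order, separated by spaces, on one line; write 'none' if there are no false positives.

Answer: jay rat

Derivation:
Start: bits=000000
After insert 'bee': sets bits 3 4 5 -> bits=000111
After insert 'yak': sets bits 1 3 5 -> bits=010111
After insert 'bat': sets bits 2 3 5 -> bits=011111
After insert 'dog': sets bits 0 5 -> bits=111111
After insert 'ant': sets bits 2 4 5 -> bits=111111
Not inserted: jay rat — query each against bits=111111:
query jay: checks bit3=1, bit4=1 (all 1) -> maybe => FALSE POSITIVE
query rat: checks bit0=1, bit2=1, bit3=1 (all 1) -> maybe => FALSE POSITIVE
False positives (alphabetical): jay rat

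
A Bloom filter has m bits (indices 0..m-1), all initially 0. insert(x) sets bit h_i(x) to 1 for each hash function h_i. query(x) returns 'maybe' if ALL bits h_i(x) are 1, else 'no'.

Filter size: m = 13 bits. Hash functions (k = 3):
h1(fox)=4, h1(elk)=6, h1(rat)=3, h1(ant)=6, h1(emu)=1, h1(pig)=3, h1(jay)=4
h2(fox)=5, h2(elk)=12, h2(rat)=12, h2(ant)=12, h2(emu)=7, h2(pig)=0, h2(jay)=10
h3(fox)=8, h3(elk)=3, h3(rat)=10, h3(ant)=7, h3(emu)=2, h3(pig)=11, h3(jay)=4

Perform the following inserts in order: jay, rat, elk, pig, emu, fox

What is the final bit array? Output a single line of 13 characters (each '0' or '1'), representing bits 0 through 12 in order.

Answer: 1111111110111

Derivation:
Start: bits=0000000000000
After insert 'jay': sets bits 4 10 -> bits=0000100000100
After insert 'rat': sets bits 3 10 12 -> bits=0001100000101
After insert 'elk': sets bits 3 6 12 -> bits=0001101000101
After insert 'pig': sets bits 0 3 11 -> bits=1001101000111
After insert 'emu': sets bits 1 2 7 -> bits=1111101100111
After insert 'fox': sets bits 4 5 8 -> bits=1111111110111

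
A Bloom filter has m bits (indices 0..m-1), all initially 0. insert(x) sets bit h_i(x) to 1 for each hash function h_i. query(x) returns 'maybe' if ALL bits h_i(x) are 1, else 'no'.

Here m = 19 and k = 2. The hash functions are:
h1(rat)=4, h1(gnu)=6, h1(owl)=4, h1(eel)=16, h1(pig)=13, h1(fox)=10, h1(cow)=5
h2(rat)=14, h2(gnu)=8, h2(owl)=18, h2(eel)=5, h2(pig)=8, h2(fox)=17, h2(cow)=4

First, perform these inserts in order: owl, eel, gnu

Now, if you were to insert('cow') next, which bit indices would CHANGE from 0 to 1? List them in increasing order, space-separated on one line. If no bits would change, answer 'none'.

Answer: none

Derivation:
Start: bits=0000000000000000000
After insert 'owl': sets bits 4 18 -> bits=0000100000000000001
After insert 'eel': sets bits 5 16 -> bits=0000110000000000101
After insert 'gnu': sets bits 6 8 -> bits=0000111010000000101
insert 'cow' would touch bits 4 5; currently bit4=1, bit5=1
Bits that are 0 among those (would change 0->1): none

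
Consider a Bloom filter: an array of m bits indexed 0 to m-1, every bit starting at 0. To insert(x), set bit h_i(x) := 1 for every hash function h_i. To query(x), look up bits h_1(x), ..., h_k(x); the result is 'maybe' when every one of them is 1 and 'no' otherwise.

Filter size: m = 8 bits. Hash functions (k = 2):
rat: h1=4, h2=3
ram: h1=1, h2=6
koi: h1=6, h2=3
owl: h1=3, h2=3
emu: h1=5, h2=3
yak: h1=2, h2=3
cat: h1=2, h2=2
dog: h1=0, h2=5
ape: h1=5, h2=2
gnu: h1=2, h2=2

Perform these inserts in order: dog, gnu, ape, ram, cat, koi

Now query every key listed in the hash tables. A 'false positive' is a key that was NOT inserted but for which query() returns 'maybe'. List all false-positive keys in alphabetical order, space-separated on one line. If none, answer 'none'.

Start: bits=00000000
After insert 'dog': sets bits 0 5 -> bits=10000100
After insert 'gnu': sets bits 2 -> bits=10100100
After insert 'ape': sets bits 2 5 -> bits=10100100
After insert 'ram': sets bits 1 6 -> bits=11100110
After insert 'cat': sets bits 2 -> bits=11100110
After insert 'koi': sets bits 3 6 -> bits=11110110
Not inserted: emu owl rat yak — query each against bits=11110110:
query emu: checks bit3=1, bit5=1 (all 1) -> maybe => FALSE POSITIVE
query owl: checks bit3=1 (all 1) -> maybe => FALSE POSITIVE
query rat: checks bit3=1, bit4=0 (has a 0) -> no => not a false positive
query yak: checks bit2=1, bit3=1 (all 1) -> maybe => FALSE POSITIVE
False positives (alphabetical): emu owl yak

Answer: emu owl yak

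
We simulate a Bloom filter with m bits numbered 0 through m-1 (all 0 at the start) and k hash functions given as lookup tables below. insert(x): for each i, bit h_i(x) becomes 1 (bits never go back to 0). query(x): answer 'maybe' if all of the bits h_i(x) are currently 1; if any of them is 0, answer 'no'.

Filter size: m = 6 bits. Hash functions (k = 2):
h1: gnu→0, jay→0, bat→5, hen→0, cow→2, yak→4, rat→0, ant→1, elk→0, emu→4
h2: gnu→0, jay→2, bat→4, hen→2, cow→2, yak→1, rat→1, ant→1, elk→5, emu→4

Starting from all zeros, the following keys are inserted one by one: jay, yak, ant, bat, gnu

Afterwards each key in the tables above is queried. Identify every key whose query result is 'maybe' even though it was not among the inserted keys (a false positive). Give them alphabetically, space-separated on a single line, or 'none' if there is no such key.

Start: bits=000000
After insert 'jay': sets bits 0 2 -> bits=101000
After insert 'yak': sets bits 1 4 -> bits=111010
After insert 'ant': sets bits 1 -> bits=111010
After insert 'bat': sets bits 4 5 -> bits=111011
After insert 'gnu': sets bits 0 -> bits=111011
Not inserted: cow elk emu hen rat — query each against bits=111011:
query cow: checks bit2=1 (all 1) -> maybe => FALSE POSITIVE
query elk: checks bit0=1, bit5=1 (all 1) -> maybe => FALSE POSITIVE
query emu: checks bit4=1 (all 1) -> maybe => FALSE POSITIVE
query hen: checks bit0=1, bit2=1 (all 1) -> maybe => FALSE POSITIVE
query rat: checks bit0=1, bit1=1 (all 1) -> maybe => FALSE POSITIVE
False positives (alphabetical): cow elk emu hen rat

Answer: cow elk emu hen rat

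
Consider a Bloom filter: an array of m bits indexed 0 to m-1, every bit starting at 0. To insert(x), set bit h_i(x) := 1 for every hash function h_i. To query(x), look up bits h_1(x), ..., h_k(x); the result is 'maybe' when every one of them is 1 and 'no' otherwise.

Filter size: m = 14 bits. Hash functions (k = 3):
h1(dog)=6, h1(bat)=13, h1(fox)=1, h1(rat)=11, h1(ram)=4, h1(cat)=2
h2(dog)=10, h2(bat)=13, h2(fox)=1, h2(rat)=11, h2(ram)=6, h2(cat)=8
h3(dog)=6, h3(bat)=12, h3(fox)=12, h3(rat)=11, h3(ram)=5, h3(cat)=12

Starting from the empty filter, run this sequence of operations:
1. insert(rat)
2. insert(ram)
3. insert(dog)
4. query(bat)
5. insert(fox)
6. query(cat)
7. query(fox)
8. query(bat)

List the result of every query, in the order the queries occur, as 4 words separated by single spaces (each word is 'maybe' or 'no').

Answer: no no maybe no

Derivation:
Start: bits=00000000000000
Op 1: insert rat -> sets bits 11 -> bits=00000000000100
Op 2: insert ram -> sets bits 4 5 6 -> bits=00001110000100
Op 3: insert dog -> sets bits 6 10 -> bits=00001110001100
Op 4: query bat -> checks bit12=0, bit13=0 (has a 0) -> no
Op 5: insert fox -> sets bits 1 12 -> bits=01001110001110
Op 6: query cat -> checks bit2=0, bit8=0, bit12=1 (has a 0) -> no
Op 7: query fox -> checks bit1=1, bit12=1 (all 1) -> maybe
Op 8: query bat -> checks bit12=1, bit13=0 (has a 0) -> no
Query results in order: no no maybe no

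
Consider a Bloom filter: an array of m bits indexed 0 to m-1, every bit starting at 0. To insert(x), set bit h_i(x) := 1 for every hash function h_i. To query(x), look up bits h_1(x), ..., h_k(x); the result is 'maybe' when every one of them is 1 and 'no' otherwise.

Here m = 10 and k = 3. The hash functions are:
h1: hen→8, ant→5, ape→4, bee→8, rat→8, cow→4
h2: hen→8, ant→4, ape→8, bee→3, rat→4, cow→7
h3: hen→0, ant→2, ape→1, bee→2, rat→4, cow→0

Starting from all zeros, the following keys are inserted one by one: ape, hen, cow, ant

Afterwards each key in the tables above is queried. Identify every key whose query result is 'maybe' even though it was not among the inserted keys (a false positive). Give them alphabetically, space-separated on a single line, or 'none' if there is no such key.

Answer: rat

Derivation:
Start: bits=0000000000
After insert 'ape': sets bits 1 4 8 -> bits=0100100010
After insert 'hen': sets bits 0 8 -> bits=1100100010
After insert 'cow': sets bits 0 4 7 -> bits=1100100110
After insert 'ant': sets bits 2 4 5 -> bits=1110110110
Not inserted: bee rat — query each against bits=1110110110:
query bee: checks bit2=1, bit3=0, bit8=1 (has a 0) -> no => not a false positive
query rat: checks bit4=1, bit8=1 (all 1) -> maybe => FALSE POSITIVE
False positives (alphabetical): rat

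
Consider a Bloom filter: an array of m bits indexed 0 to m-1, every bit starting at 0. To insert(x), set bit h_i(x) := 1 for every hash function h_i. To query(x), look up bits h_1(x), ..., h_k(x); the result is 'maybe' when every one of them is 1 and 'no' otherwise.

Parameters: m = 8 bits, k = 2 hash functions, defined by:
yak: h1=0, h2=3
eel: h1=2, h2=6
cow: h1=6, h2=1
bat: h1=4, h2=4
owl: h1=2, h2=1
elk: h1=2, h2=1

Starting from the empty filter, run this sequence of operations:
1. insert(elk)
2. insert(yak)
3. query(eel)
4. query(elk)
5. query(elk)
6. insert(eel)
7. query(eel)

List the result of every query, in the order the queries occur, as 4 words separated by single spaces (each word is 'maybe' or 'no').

Answer: no maybe maybe maybe

Derivation:
Start: bits=00000000
Op 1: insert elk -> sets bits 1 2 -> bits=01100000
Op 2: insert yak -> sets bits 0 3 -> bits=11110000
Op 3: query eel -> checks bit2=1, bit6=0 (has a 0) -> no
Op 4: query elk -> checks bit1=1, bit2=1 (all 1) -> maybe
Op 5: query elk -> checks bit1=1, bit2=1 (all 1) -> maybe
Op 6: insert eel -> sets bits 2 6 -> bits=11110010
Op 7: query eel -> checks bit2=1, bit6=1 (all 1) -> maybe
Query results in order: no maybe maybe maybe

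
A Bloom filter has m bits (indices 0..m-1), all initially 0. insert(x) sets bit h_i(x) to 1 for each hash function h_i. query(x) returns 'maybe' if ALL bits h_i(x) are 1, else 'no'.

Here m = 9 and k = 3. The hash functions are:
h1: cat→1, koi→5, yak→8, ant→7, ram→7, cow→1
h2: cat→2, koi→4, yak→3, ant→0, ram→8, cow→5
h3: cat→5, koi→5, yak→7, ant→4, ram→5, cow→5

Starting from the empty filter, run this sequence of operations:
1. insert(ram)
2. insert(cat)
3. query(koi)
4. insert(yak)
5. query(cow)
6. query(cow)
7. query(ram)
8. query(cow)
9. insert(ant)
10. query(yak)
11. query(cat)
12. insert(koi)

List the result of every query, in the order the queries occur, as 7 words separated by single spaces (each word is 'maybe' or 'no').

Start: bits=000000000
Op 1: insert ram -> sets bits 5 7 8 -> bits=000001011
Op 2: insert cat -> sets bits 1 2 5 -> bits=011001011
Op 3: query koi -> checks bit4=0, bit5=1 (has a 0) -> no
Op 4: insert yak -> sets bits 3 7 8 -> bits=011101011
Op 5: query cow -> checks bit1=1, bit5=1 (all 1) -> maybe
Op 6: query cow -> checks bit1=1, bit5=1 (all 1) -> maybe
Op 7: query ram -> checks bit5=1, bit7=1, bit8=1 (all 1) -> maybe
Op 8: query cow -> checks bit1=1, bit5=1 (all 1) -> maybe
Op 9: insert ant -> sets bits 0 4 7 -> bits=111111011
Op 10: query yak -> checks bit3=1, bit7=1, bit8=1 (all 1) -> maybe
Op 11: query cat -> checks bit1=1, bit2=1, bit5=1 (all 1) -> maybe
Op 12: insert koi -> sets bits 4 5 -> bits=111111011
Query results in order: no maybe maybe maybe maybe maybe maybe

Answer: no maybe maybe maybe maybe maybe maybe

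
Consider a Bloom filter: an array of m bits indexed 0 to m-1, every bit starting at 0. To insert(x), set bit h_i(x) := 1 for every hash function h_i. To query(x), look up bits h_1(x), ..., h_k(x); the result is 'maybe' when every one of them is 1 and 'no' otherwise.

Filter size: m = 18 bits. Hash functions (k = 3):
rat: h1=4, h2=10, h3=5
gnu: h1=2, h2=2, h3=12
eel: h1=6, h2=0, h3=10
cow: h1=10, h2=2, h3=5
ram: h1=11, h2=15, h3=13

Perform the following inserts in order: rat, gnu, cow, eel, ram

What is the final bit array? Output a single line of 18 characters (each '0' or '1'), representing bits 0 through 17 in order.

Start: bits=000000000000000000
After insert 'rat': sets bits 4 5 10 -> bits=000011000010000000
After insert 'gnu': sets bits 2 12 -> bits=001011000010100000
After insert 'cow': sets bits 2 5 10 -> bits=001011000010100000
After insert 'eel': sets bits 0 6 10 -> bits=101011100010100000
After insert 'ram': sets bits 11 13 15 -> bits=101011100011110100

Answer: 101011100011110100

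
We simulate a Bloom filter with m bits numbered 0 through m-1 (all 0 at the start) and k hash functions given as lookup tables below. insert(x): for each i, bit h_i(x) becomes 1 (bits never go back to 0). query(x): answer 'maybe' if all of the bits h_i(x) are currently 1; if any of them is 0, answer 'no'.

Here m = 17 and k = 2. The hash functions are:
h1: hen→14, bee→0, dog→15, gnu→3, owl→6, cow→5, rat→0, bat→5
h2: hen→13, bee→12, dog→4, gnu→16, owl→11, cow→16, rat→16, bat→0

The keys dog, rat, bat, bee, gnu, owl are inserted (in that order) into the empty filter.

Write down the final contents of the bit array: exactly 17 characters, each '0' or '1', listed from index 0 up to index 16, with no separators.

Answer: 10011110000110011

Derivation:
Start: bits=00000000000000000
After insert 'dog': sets bits 4 15 -> bits=00001000000000010
After insert 'rat': sets bits 0 16 -> bits=10001000000000011
After insert 'bat': sets bits 0 5 -> bits=10001100000000011
After insert 'bee': sets bits 0 12 -> bits=10001100000010011
After insert 'gnu': sets bits 3 16 -> bits=10011100000010011
After insert 'owl': sets bits 6 11 -> bits=10011110000110011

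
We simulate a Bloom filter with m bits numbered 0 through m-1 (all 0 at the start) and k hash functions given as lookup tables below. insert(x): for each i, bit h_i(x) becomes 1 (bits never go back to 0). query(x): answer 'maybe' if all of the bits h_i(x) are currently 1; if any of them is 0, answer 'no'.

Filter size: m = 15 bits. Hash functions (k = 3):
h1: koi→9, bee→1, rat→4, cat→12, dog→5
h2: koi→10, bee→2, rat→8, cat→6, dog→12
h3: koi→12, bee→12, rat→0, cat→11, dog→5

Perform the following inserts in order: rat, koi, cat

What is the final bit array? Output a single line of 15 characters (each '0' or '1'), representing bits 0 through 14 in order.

Start: bits=000000000000000
After insert 'rat': sets bits 0 4 8 -> bits=100010001000000
After insert 'koi': sets bits 9 10 12 -> bits=100010001110100
After insert 'cat': sets bits 6 11 12 -> bits=100010101111100

Answer: 100010101111100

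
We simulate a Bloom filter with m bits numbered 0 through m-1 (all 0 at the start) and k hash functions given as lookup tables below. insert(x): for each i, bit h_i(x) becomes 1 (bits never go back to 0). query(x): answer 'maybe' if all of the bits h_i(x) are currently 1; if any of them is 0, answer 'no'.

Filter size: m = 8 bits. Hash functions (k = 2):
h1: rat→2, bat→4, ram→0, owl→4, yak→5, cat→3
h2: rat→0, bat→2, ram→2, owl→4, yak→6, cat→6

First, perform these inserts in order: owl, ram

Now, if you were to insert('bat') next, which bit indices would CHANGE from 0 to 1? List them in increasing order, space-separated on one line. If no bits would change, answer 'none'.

Start: bits=00000000
After insert 'owl': sets bits 4 -> bits=00001000
After insert 'ram': sets bits 0 2 -> bits=10101000
insert 'bat' would touch bits 2 4; currently bit2=1, bit4=1
Bits that are 0 among those (would change 0->1): none

Answer: none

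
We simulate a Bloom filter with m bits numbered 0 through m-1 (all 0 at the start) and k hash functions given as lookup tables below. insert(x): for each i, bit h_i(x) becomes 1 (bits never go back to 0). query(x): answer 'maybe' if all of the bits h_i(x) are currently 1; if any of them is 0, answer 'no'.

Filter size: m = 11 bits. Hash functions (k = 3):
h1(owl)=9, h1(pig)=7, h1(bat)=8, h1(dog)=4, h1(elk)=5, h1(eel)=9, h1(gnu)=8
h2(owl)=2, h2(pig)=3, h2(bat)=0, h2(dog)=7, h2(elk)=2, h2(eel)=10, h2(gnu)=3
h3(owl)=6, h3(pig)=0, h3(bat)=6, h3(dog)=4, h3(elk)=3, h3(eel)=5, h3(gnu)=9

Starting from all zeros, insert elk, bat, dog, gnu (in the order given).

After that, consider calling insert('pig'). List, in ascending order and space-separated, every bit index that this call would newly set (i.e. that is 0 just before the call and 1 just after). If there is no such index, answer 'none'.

Answer: none

Derivation:
Start: bits=00000000000
After insert 'elk': sets bits 2 3 5 -> bits=00110100000
After insert 'bat': sets bits 0 6 8 -> bits=10110110100
After insert 'dog': sets bits 4 7 -> bits=10111111100
After insert 'gnu': sets bits 3 8 9 -> bits=10111111110
insert 'pig' would touch bits 0 3 7; currently bit0=1, bit3=1, bit7=1
Bits that are 0 among those (would change 0->1): none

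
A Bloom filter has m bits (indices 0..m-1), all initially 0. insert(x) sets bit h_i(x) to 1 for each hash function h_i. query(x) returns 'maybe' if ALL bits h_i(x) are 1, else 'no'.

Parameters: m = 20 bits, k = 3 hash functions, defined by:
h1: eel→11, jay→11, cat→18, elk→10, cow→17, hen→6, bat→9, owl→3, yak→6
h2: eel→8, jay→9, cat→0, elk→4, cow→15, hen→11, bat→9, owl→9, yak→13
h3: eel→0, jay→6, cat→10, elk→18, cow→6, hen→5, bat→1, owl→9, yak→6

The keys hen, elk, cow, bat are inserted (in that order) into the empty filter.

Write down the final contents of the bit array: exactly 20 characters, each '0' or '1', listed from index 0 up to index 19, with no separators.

Answer: 01001110011100010110

Derivation:
Start: bits=00000000000000000000
After insert 'hen': sets bits 5 6 11 -> bits=00000110000100000000
After insert 'elk': sets bits 4 10 18 -> bits=00001110001100000010
After insert 'cow': sets bits 6 15 17 -> bits=00001110001100010110
After insert 'bat': sets bits 1 9 -> bits=01001110011100010110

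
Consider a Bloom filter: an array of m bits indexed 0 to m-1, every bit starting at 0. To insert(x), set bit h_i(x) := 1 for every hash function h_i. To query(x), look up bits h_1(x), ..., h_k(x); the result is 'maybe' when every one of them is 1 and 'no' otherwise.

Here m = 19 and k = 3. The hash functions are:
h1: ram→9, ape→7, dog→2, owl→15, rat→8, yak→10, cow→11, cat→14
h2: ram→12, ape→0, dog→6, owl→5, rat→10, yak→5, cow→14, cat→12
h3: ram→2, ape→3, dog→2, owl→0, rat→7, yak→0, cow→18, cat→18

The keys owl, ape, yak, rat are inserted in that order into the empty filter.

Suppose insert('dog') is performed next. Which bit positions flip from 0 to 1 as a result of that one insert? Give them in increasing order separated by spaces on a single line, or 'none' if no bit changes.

Answer: 2 6

Derivation:
Start: bits=0000000000000000000
After insert 'owl': sets bits 0 5 15 -> bits=1000010000000001000
After insert 'ape': sets bits 0 3 7 -> bits=1001010100000001000
After insert 'yak': sets bits 0 5 10 -> bits=1001010100100001000
After insert 'rat': sets bits 7 8 10 -> bits=1001010110100001000
insert 'dog' would touch bits 2 6; currently bit2=0, bit6=0
Bits that are 0 among those (would change 0->1): 2 6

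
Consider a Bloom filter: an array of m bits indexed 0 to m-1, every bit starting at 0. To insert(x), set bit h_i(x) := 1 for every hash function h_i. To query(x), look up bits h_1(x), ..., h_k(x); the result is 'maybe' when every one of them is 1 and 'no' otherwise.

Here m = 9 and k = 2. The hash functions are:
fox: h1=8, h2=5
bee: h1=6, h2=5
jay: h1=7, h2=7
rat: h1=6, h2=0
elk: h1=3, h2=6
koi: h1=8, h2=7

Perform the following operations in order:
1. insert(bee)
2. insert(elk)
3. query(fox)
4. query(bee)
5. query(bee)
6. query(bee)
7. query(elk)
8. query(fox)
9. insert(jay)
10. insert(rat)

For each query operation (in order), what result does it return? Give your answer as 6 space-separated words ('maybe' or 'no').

Start: bits=000000000
Op 1: insert bee -> sets bits 5 6 -> bits=000001100
Op 2: insert elk -> sets bits 3 6 -> bits=000101100
Op 3: query fox -> checks bit5=1, bit8=0 (has a 0) -> no
Op 4: query bee -> checks bit5=1, bit6=1 (all 1) -> maybe
Op 5: query bee -> checks bit5=1, bit6=1 (all 1) -> maybe
Op 6: query bee -> checks bit5=1, bit6=1 (all 1) -> maybe
Op 7: query elk -> checks bit3=1, bit6=1 (all 1) -> maybe
Op 8: query fox -> checks bit5=1, bit8=0 (has a 0) -> no
Op 9: insert jay -> sets bits 7 -> bits=000101110
Op 10: insert rat -> sets bits 0 6 -> bits=100101110
Query results in order: no maybe maybe maybe maybe no

Answer: no maybe maybe maybe maybe no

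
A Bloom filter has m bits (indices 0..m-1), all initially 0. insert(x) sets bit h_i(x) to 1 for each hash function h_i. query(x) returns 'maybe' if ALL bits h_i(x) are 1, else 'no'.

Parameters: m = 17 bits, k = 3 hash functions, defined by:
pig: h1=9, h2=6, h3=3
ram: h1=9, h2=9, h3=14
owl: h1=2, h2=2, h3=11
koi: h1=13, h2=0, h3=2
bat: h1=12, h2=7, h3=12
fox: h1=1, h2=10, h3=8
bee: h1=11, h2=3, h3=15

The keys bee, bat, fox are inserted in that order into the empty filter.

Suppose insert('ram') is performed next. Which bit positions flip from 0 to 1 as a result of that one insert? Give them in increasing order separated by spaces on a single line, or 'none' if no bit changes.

Answer: 9 14

Derivation:
Start: bits=00000000000000000
After insert 'bee': sets bits 3 11 15 -> bits=00010000000100010
After insert 'bat': sets bits 7 12 -> bits=00010001000110010
After insert 'fox': sets bits 1 8 10 -> bits=01010001101110010
insert 'ram' would touch bits 9 14; currently bit9=0, bit14=0
Bits that are 0 among those (would change 0->1): 9 14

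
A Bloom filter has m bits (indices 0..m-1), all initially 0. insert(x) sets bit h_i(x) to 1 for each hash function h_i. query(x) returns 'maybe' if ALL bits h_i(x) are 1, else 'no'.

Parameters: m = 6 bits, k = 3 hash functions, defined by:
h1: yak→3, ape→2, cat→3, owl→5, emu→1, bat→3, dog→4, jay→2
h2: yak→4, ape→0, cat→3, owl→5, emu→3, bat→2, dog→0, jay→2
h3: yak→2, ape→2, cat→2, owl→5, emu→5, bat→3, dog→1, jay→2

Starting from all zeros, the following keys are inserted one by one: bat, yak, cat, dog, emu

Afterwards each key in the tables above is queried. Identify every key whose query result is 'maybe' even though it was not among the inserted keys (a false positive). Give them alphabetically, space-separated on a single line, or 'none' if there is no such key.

Answer: ape jay owl

Derivation:
Start: bits=000000
After insert 'bat': sets bits 2 3 -> bits=001100
After insert 'yak': sets bits 2 3 4 -> bits=001110
After insert 'cat': sets bits 2 3 -> bits=001110
After insert 'dog': sets bits 0 1 4 -> bits=111110
After insert 'emu': sets bits 1 3 5 -> bits=111111
Not inserted: ape jay owl — query each against bits=111111:
query ape: checks bit0=1, bit2=1 (all 1) -> maybe => FALSE POSITIVE
query jay: checks bit2=1 (all 1) -> maybe => FALSE POSITIVE
query owl: checks bit5=1 (all 1) -> maybe => FALSE POSITIVE
False positives (alphabetical): ape jay owl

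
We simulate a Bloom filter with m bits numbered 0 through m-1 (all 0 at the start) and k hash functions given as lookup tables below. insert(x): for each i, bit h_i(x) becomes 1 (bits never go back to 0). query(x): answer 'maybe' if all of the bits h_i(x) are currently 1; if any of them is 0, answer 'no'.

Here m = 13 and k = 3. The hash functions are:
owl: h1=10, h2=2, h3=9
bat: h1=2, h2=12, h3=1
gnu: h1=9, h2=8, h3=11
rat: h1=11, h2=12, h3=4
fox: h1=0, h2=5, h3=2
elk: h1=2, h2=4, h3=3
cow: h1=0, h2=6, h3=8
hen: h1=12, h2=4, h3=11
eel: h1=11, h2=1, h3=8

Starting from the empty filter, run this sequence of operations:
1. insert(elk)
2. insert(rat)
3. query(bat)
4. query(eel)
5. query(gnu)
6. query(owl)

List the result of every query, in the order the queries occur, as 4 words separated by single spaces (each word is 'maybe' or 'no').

Answer: no no no no

Derivation:
Start: bits=0000000000000
Op 1: insert elk -> sets bits 2 3 4 -> bits=0011100000000
Op 2: insert rat -> sets bits 4 11 12 -> bits=0011100000011
Op 3: query bat -> checks bit1=0, bit2=1, bit12=1 (has a 0) -> no
Op 4: query eel -> checks bit1=0, bit8=0, bit11=1 (has a 0) -> no
Op 5: query gnu -> checks bit8=0, bit9=0, bit11=1 (has a 0) -> no
Op 6: query owl -> checks bit2=1, bit9=0, bit10=0 (has a 0) -> no
Query results in order: no no no no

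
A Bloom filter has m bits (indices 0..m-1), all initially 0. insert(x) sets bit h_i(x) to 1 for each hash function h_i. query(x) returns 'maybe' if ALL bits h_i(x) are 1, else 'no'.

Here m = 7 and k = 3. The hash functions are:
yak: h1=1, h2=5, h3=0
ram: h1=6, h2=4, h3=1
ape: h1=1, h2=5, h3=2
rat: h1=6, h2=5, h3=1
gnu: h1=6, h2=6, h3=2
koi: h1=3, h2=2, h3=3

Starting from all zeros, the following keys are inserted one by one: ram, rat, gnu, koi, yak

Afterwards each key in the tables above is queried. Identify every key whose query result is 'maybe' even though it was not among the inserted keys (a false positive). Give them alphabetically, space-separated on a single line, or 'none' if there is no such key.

Start: bits=0000000
After insert 'ram': sets bits 1 4 6 -> bits=0100101
After insert 'rat': sets bits 1 5 6 -> bits=0100111
After insert 'gnu': sets bits 2 6 -> bits=0110111
After insert 'koi': sets bits 2 3 -> bits=0111111
After insert 'yak': sets bits 0 1 5 -> bits=1111111
Not inserted: ape — query each against bits=1111111:
query ape: checks bit1=1, bit2=1, bit5=1 (all 1) -> maybe => FALSE POSITIVE
False positives (alphabetical): ape

Answer: ape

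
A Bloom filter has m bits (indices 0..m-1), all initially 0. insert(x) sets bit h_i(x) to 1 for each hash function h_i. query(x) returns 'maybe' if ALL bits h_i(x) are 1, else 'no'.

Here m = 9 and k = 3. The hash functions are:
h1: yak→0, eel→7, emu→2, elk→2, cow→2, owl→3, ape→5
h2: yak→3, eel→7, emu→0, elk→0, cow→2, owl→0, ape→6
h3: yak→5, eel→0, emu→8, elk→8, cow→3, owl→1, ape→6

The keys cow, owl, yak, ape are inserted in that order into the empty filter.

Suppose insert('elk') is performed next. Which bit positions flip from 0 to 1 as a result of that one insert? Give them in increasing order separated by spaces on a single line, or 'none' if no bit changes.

Start: bits=000000000
After insert 'cow': sets bits 2 3 -> bits=001100000
After insert 'owl': sets bits 0 1 3 -> bits=111100000
After insert 'yak': sets bits 0 3 5 -> bits=111101000
After insert 'ape': sets bits 5 6 -> bits=111101100
insert 'elk' would touch bits 0 2 8; currently bit0=1, bit2=1, bit8=0
Bits that are 0 among those (would change 0->1): 8

Answer: 8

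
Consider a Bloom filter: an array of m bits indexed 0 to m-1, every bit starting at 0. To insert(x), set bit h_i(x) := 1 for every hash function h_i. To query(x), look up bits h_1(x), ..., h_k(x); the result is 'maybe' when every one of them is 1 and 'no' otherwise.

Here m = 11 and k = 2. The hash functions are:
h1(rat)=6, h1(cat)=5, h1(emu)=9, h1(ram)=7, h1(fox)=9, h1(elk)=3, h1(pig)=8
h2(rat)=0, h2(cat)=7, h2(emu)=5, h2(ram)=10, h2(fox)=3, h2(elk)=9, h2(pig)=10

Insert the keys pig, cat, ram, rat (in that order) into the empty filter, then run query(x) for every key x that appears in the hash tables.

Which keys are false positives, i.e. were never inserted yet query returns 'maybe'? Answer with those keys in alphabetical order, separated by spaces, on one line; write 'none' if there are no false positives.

Answer: none

Derivation:
Start: bits=00000000000
After insert 'pig': sets bits 8 10 -> bits=00000000101
After insert 'cat': sets bits 5 7 -> bits=00000101101
After insert 'ram': sets bits 7 10 -> bits=00000101101
After insert 'rat': sets bits 0 6 -> bits=10000111101
Not inserted: elk emu fox — query each against bits=10000111101:
query elk: checks bit3=0, bit9=0 (has a 0) -> no => not a false positive
query emu: checks bit5=1, bit9=0 (has a 0) -> no => not a false positive
query fox: checks bit3=0, bit9=0 (has a 0) -> no => not a false positive
False positives (alphabetical): none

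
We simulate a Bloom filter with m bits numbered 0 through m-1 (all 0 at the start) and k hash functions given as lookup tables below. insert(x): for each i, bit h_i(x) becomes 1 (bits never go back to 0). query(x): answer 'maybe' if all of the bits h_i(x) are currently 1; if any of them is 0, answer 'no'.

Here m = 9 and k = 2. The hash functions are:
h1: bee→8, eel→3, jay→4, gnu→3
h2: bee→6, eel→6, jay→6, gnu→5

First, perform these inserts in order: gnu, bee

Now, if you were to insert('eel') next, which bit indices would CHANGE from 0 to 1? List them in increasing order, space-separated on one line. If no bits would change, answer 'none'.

Start: bits=000000000
After insert 'gnu': sets bits 3 5 -> bits=000101000
After insert 'bee': sets bits 6 8 -> bits=000101101
insert 'eel' would touch bits 3 6; currently bit3=1, bit6=1
Bits that are 0 among those (would change 0->1): none

Answer: none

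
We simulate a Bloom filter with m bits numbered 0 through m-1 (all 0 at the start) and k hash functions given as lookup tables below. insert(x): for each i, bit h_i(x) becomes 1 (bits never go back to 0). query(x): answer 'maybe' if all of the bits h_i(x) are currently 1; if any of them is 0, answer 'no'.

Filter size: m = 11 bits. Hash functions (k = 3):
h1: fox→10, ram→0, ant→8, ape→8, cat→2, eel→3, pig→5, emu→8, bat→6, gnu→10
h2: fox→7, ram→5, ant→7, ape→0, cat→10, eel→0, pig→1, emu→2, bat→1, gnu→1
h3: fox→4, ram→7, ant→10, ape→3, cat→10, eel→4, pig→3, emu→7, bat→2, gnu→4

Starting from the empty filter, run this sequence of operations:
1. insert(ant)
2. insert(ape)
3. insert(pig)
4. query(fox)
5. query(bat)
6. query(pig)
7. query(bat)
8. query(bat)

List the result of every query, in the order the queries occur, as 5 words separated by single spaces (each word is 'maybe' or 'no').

Start: bits=00000000000
Op 1: insert ant -> sets bits 7 8 10 -> bits=00000001101
Op 2: insert ape -> sets bits 0 3 8 -> bits=10010001101
Op 3: insert pig -> sets bits 1 3 5 -> bits=11010101101
Op 4: query fox -> checks bit4=0, bit7=1, bit10=1 (has a 0) -> no
Op 5: query bat -> checks bit1=1, bit2=0, bit6=0 (has a 0) -> no
Op 6: query pig -> checks bit1=1, bit3=1, bit5=1 (all 1) -> maybe
Op 7: query bat -> checks bit1=1, bit2=0, bit6=0 (has a 0) -> no
Op 8: query bat -> checks bit1=1, bit2=0, bit6=0 (has a 0) -> no
Query results in order: no no maybe no no

Answer: no no maybe no no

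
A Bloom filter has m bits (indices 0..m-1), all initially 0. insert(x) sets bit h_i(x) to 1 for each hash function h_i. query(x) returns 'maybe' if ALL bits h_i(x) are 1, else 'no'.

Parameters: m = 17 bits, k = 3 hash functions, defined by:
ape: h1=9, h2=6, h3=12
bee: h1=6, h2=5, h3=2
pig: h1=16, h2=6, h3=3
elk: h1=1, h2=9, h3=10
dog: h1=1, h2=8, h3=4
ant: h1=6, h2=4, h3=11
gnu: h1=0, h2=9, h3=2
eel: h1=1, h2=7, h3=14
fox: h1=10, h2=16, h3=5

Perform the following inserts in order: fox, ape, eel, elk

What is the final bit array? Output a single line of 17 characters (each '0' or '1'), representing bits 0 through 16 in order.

Answer: 01000111011010101

Derivation:
Start: bits=00000000000000000
After insert 'fox': sets bits 5 10 16 -> bits=00000100001000001
After insert 'ape': sets bits 6 9 12 -> bits=00000110011010001
After insert 'eel': sets bits 1 7 14 -> bits=01000111011010101
After insert 'elk': sets bits 1 9 10 -> bits=01000111011010101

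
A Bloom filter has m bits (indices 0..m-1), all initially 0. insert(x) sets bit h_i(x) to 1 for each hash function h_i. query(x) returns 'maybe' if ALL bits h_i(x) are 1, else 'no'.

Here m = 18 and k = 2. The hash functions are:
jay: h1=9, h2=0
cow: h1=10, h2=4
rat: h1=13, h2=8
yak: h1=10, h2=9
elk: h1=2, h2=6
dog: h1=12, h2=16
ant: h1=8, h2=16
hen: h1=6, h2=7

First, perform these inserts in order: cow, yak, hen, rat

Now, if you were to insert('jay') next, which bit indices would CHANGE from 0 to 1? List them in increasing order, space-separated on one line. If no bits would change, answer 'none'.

Answer: 0

Derivation:
Start: bits=000000000000000000
After insert 'cow': sets bits 4 10 -> bits=000010000010000000
After insert 'yak': sets bits 9 10 -> bits=000010000110000000
After insert 'hen': sets bits 6 7 -> bits=000010110110000000
After insert 'rat': sets bits 8 13 -> bits=000010111110010000
insert 'jay' would touch bits 0 9; currently bit0=0, bit9=1
Bits that are 0 among those (would change 0->1): 0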